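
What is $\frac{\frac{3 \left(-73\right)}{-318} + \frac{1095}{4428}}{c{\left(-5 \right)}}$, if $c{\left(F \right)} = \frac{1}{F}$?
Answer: $- \frac{366095}{78228} \approx -4.6798$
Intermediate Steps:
$\frac{\frac{3 \left(-73\right)}{-318} + \frac{1095}{4428}}{c{\left(-5 \right)}} = \frac{\frac{3 \left(-73\right)}{-318} + \frac{1095}{4428}}{\frac{1}{-5}} = \frac{\left(-219\right) \left(- \frac{1}{318}\right) + 1095 \cdot \frac{1}{4428}}{- \frac{1}{5}} = \left(\frac{73}{106} + \frac{365}{1476}\right) \left(-5\right) = \frac{73219}{78228} \left(-5\right) = - \frac{366095}{78228}$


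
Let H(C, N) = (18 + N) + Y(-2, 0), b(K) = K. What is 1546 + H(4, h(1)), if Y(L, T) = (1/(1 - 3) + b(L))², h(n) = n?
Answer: 6285/4 ≈ 1571.3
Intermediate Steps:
Y(L, T) = (-½ + L)² (Y(L, T) = (1/(1 - 3) + L)² = (1/(-2) + L)² = (-½ + L)²)
H(C, N) = 97/4 + N (H(C, N) = (18 + N) + (-1 + 2*(-2))²/4 = (18 + N) + (-1 - 4)²/4 = (18 + N) + (¼)*(-5)² = (18 + N) + (¼)*25 = (18 + N) + 25/4 = 97/4 + N)
1546 + H(4, h(1)) = 1546 + (97/4 + 1) = 1546 + 101/4 = 6285/4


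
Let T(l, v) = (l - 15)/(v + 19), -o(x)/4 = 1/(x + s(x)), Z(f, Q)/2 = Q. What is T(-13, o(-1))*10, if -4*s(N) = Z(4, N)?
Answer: -280/27 ≈ -10.370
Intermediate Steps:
Z(f, Q) = 2*Q
s(N) = -N/2
o(x) = -8/x (o(x) = -4/(x - x/2) = -4*2/x = -8/x)
T(l, v) = (-15 + l)/(19 + v)
T(-13, o(-1))*10 = ((-15 - 13)/(19 - 8/(-1)))*10 = (-28/(19 - 8*(-1)))*10 = (-28/(19 + 8))*10 = (-28/27)*10 = ((1/27)*(-28))*10 = -28/27*10 = -280/27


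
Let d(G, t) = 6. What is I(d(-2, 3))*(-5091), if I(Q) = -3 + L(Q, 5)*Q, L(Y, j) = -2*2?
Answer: 137457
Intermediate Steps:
L(Y, j) = -4
I(Q) = -3 - 4*Q
I(d(-2, 3))*(-5091) = (-3 - 4*6)*(-5091) = (-3 - 24)*(-5091) = -27*(-5091) = 137457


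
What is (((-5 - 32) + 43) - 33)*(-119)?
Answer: 3213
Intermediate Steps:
(((-5 - 32) + 43) - 33)*(-119) = ((-37 + 43) - 33)*(-119) = (6 - 33)*(-119) = -27*(-119) = 3213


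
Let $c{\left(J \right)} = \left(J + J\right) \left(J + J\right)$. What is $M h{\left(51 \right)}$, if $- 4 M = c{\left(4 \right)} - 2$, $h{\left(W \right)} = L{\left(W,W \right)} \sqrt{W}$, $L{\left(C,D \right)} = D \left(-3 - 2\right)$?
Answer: $\frac{7905 \sqrt{51}}{2} \approx 28227.0$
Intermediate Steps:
$L{\left(C,D \right)} = - 5 D$ ($L{\left(C,D \right)} = D \left(-5\right) = - 5 D$)
$c{\left(J \right)} = 4 J^{2}$ ($c{\left(J \right)} = 2 J 2 J = 4 J^{2}$)
$h{\left(W \right)} = - 5 W^{\frac{3}{2}}$ ($h{\left(W \right)} = - 5 W \sqrt{W} = - 5 W^{\frac{3}{2}}$)
$M = - \frac{31}{2}$ ($M = - \frac{4 \cdot 4^{2} - 2}{4} = - \frac{4 \cdot 16 - 2}{4} = - \frac{64 - 2}{4} = \left(- \frac{1}{4}\right) 62 = - \frac{31}{2} \approx -15.5$)
$M h{\left(51 \right)} = - \frac{31 \left(- 5 \cdot 51^{\frac{3}{2}}\right)}{2} = - \frac{31 \left(- 5 \cdot 51 \sqrt{51}\right)}{2} = - \frac{31 \left(- 255 \sqrt{51}\right)}{2} = \frac{7905 \sqrt{51}}{2}$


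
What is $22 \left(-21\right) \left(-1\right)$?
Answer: $462$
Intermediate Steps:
$22 \left(-21\right) \left(-1\right) = \left(-462\right) \left(-1\right) = 462$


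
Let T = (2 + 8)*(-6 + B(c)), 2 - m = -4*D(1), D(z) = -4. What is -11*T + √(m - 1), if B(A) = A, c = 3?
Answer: 330 + I*√15 ≈ 330.0 + 3.873*I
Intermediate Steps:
m = -14 (m = 2 - (-4)*(-4) = 2 - 1*16 = 2 - 16 = -14)
T = -30 (T = (2 + 8)*(-6 + 3) = 10*(-3) = -30)
-11*T + √(m - 1) = -11*(-30) + √(-14 - 1) = 330 + √(-15) = 330 + I*√15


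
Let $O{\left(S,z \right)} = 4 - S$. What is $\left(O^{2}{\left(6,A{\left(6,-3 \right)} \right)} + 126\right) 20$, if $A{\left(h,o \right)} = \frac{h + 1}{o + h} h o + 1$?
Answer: $2600$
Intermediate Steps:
$A{\left(h,o \right)} = 1 + \frac{h o \left(1 + h\right)}{h + o}$ ($A{\left(h,o \right)} = \frac{1 + h}{h + o} h o + 1 = \frac{h \left(1 + h\right)}{h + o} o + 1 = \frac{h o \left(1 + h\right)}{h + o} + 1 = 1 + \frac{h o \left(1 + h\right)}{h + o}$)
$\left(O^{2}{\left(6,A{\left(6,-3 \right)} \right)} + 126\right) 20 = \left(\left(4 - 6\right)^{2} + 126\right) 20 = \left(\left(-2\right)^{2} + 126\right) 20 = \left(4 + 126\right) 20 = 130 \cdot 20 = 2600$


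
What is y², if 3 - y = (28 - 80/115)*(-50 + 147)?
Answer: 3702357409/529 ≈ 6.9988e+6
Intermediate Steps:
y = -60847/23 (y = 3 - (28 - 80/115)*(-50 + 147) = 3 - (28 - 80*1/115)*97 = 3 - (28 - 16/23)*97 = 3 - 628*97/23 = 3 - 1*60916/23 = 3 - 60916/23 = -60847/23 ≈ -2645.5)
y² = (-60847/23)² = 3702357409/529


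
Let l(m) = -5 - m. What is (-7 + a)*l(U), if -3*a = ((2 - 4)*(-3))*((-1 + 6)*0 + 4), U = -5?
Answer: 0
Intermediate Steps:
a = -8 (a = -(2 - 4)*(-3)*((-1 + 6)*0 + 4)/3 = -(-2*(-3))*(5*0 + 4)/3 = -2*(0 + 4) = -2*4 = -1/3*24 = -8)
(-7 + a)*l(U) = (-7 - 8)*(-5 - 1*(-5)) = -15*(-5 + 5) = -15*0 = 0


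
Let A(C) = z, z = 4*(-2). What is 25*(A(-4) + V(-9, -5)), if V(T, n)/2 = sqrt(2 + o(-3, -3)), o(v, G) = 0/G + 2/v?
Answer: -200 + 100*sqrt(3)/3 ≈ -142.26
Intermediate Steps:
o(v, G) = 2/v (o(v, G) = 0 + 2/v = 2/v)
z = -8
A(C) = -8
V(T, n) = 4*sqrt(3)/3 (V(T, n) = 2*sqrt(2 + 2/(-3)) = 2*sqrt(2 + 2*(-1/3)) = 2*sqrt(2 - 2/3) = 2*sqrt(4/3) = 2*(2*sqrt(3)/3) = 4*sqrt(3)/3)
25*(A(-4) + V(-9, -5)) = 25*(-8 + 4*sqrt(3)/3) = -200 + 100*sqrt(3)/3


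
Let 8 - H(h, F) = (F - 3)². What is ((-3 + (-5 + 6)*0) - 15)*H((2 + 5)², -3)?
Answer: 504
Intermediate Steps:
H(h, F) = 8 - (-3 + F)² (H(h, F) = 8 - (F - 3)² = 8 - (-3 + F)²)
((-3 + (-5 + 6)*0) - 15)*H((2 + 5)², -3) = ((-3 + (-5 + 6)*0) - 15)*(8 - (-3 - 3)²) = ((-3 + 1*0) - 15)*(8 - 1*(-6)²) = ((-3 + 0) - 15)*(8 - 1*36) = (-3 - 15)*(8 - 36) = -18*(-28) = 504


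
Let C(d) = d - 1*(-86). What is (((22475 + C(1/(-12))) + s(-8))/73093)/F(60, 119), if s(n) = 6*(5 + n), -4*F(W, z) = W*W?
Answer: -54103/157880880 ≈ -0.00034268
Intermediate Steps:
F(W, z) = -W**2/4 (F(W, z) = -W*W/4 = -W**2/4)
C(d) = 86 + d (C(d) = d + 86 = 86 + d)
s(n) = 30 + 6*n
(((22475 + C(1/(-12))) + s(-8))/73093)/F(60, 119) = (((22475 + (86 + 1/(-12))) + (30 + 6*(-8)))/73093)/((-1/4*60**2)) = (((22475 + (86 - 1/12)) + (30 - 48))*(1/73093))/((-1/4*3600)) = (((22475 + 1031/12) - 18)*(1/73093))/(-900) = ((270731/12 - 18)*(1/73093))*(-1/900) = ((270515/12)*(1/73093))*(-1/900) = (270515/877116)*(-1/900) = -54103/157880880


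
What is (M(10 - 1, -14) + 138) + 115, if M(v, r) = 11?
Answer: 264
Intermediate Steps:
(M(10 - 1, -14) + 138) + 115 = (11 + 138) + 115 = 149 + 115 = 264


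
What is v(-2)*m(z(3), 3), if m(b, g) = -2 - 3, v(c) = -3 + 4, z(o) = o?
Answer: -5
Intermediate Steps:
v(c) = 1
m(b, g) = -5
v(-2)*m(z(3), 3) = 1*(-5) = -5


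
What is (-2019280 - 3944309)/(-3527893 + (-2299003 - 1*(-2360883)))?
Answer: 5963589/3466013 ≈ 1.7206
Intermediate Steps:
(-2019280 - 3944309)/(-3527893 + (-2299003 - 1*(-2360883))) = -5963589/(-3527893 + (-2299003 + 2360883)) = -5963589/(-3527893 + 61880) = -5963589/(-3466013) = -5963589*(-1/3466013) = 5963589/3466013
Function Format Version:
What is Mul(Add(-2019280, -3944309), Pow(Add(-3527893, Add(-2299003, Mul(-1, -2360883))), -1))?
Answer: Rational(5963589, 3466013) ≈ 1.7206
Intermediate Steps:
Mul(Add(-2019280, -3944309), Pow(Add(-3527893, Add(-2299003, Mul(-1, -2360883))), -1)) = Mul(-5963589, Pow(Add(-3527893, Add(-2299003, 2360883)), -1)) = Mul(-5963589, Pow(Add(-3527893, 61880), -1)) = Mul(-5963589, Pow(-3466013, -1)) = Mul(-5963589, Rational(-1, 3466013)) = Rational(5963589, 3466013)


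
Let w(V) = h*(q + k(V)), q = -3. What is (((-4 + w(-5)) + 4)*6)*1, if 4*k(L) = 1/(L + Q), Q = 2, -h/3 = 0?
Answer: 0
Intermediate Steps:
h = 0 (h = -3*0 = 0)
k(L) = 1/(4*(2 + L)) (k(L) = 1/(4*(L + 2)) = 1/(4*(2 + L)))
w(V) = 0 (w(V) = 0*(-3 + 1/(4*(2 + V))) = 0)
(((-4 + w(-5)) + 4)*6)*1 = (((-4 + 0) + 4)*6)*1 = ((-4 + 4)*6)*1 = (0*6)*1 = 0*1 = 0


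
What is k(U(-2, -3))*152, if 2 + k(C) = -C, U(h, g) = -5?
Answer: 456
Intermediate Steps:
k(C) = -2 - C
k(U(-2, -3))*152 = (-2 - 1*(-5))*152 = (-2 + 5)*152 = 3*152 = 456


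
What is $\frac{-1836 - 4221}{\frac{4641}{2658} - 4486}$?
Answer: $\frac{5366502}{3973049} \approx 1.3507$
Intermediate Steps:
$\frac{-1836 - 4221}{\frac{4641}{2658} - 4486} = - \frac{6057}{4641 \cdot \frac{1}{2658} - 4486} = - \frac{6057}{\frac{1547}{886} - 4486} = - \frac{6057}{- \frac{3973049}{886}} = \left(-6057\right) \left(- \frac{886}{3973049}\right) = \frac{5366502}{3973049}$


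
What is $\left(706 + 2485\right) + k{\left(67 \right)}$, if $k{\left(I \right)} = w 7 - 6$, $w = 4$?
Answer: $3213$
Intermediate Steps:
$k{\left(I \right)} = 22$ ($k{\left(I \right)} = 4 \cdot 7 - 6 = 28 - 6 = 22$)
$\left(706 + 2485\right) + k{\left(67 \right)} = \left(706 + 2485\right) + 22 = 3191 + 22 = 3213$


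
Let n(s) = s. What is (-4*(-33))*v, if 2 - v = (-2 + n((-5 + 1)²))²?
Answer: -25608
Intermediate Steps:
v = -194 (v = 2 - (-2 + (-5 + 1)²)² = 2 - (-2 + (-4)²)² = 2 - (-2 + 16)² = 2 - 1*14² = 2 - 1*196 = 2 - 196 = -194)
(-4*(-33))*v = -4*(-33)*(-194) = 132*(-194) = -25608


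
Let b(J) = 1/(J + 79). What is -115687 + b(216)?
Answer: -34127664/295 ≈ -1.1569e+5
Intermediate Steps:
b(J) = 1/(79 + J)
-115687 + b(216) = -115687 + 1/(79 + 216) = -115687 + 1/295 = -34127664/295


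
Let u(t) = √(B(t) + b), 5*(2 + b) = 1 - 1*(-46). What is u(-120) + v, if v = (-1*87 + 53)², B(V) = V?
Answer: 1156 + I*√2815/5 ≈ 1156.0 + 10.611*I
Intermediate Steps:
b = 37/5 (b = -2 + (1 - 1*(-46))/5 = -2 + (1 + 46)/5 = -2 + (⅕)*47 = -2 + 47/5 = 37/5 ≈ 7.4000)
u(t) = √(37/5 + t) (u(t) = √(t + 37/5) = √(37/5 + t))
v = 1156 (v = (-87 + 53)² = (-34)² = 1156)
u(-120) + v = √(185 + 25*(-120))/5 + 1156 = √(185 - 3000)/5 + 1156 = √(-2815)/5 + 1156 = (I*√2815)/5 + 1156 = I*√2815/5 + 1156 = 1156 + I*√2815/5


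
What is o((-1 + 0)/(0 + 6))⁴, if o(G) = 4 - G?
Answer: 390625/1296 ≈ 301.41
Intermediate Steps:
o((-1 + 0)/(0 + 6))⁴ = (4 - (-1 + 0)/(0 + 6))⁴ = (4 - (-1)/6)⁴ = (4 - 1*(-⅙))⁴ = (4 + ⅙)⁴ = (25/6)⁴ = 390625/1296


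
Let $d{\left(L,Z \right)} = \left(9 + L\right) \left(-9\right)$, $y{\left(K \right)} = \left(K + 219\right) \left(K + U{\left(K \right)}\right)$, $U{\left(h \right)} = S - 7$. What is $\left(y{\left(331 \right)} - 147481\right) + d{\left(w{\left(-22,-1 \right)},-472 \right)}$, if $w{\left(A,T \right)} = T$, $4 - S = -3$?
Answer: $34497$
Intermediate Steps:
$S = 7$ ($S = 4 - -3 = 4 + 3 = 7$)
$U{\left(h \right)} = 0$ ($U{\left(h \right)} = 7 - 7 = 0$)
$y{\left(K \right)} = K \left(219 + K\right)$ ($y{\left(K \right)} = \left(K + 219\right) \left(K + 0\right) = \left(219 + K\right) K = K \left(219 + K\right)$)
$d{\left(L,Z \right)} = -81 - 9 L$
$\left(y{\left(331 \right)} - 147481\right) + d{\left(w{\left(-22,-1 \right)},-472 \right)} = \left(331 \left(219 + 331\right) - 147481\right) - 72 = \left(331 \cdot 550 - 147481\right) + \left(-81 + 9\right) = \left(182050 - 147481\right) - 72 = 34569 - 72 = 34497$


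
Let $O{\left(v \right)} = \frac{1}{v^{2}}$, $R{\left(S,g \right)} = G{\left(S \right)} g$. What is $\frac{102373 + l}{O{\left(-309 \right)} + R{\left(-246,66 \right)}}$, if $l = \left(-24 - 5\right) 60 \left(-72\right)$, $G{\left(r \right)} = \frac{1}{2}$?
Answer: $\frac{21736536093}{3150874} \approx 6898.6$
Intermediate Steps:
$G{\left(r \right)} = \frac{1}{2}$
$R{\left(S,g \right)} = \frac{g}{2}$
$l = 125280$ ($l = \left(-29\right) 60 \left(-72\right) = \left(-1740\right) \left(-72\right) = 125280$)
$O{\left(v \right)} = \frac{1}{v^{2}}$
$\frac{102373 + l}{O{\left(-309 \right)} + R{\left(-246,66 \right)}} = \frac{102373 + 125280}{\frac{1}{95481} + \frac{1}{2} \cdot 66} = \frac{227653}{\frac{1}{95481} + 33} = \frac{227653}{\frac{3150874}{95481}} = 227653 \cdot \frac{95481}{3150874} = \frac{21736536093}{3150874}$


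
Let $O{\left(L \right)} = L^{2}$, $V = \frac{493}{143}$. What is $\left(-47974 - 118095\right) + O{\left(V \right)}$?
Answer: $- \frac{3395701932}{20449} \approx -1.6606 \cdot 10^{5}$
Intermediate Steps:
$V = \frac{493}{143}$ ($V = 493 \cdot \frac{1}{143} = \frac{493}{143} \approx 3.4476$)
$\left(-47974 - 118095\right) + O{\left(V \right)} = \left(-47974 - 118095\right) + \left(\frac{493}{143}\right)^{2} = -166069 + \frac{243049}{20449} = - \frac{3395701932}{20449}$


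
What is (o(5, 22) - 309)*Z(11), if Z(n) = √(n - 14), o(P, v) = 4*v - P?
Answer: -226*I*√3 ≈ -391.44*I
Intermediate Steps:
o(P, v) = -P + 4*v
Z(n) = √(-14 + n)
(o(5, 22) - 309)*Z(11) = ((-1*5 + 4*22) - 309)*√(-14 + 11) = ((-5 + 88) - 309)*√(-3) = (83 - 309)*(I*√3) = -226*I*√3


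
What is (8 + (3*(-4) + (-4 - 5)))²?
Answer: 169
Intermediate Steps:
(8 + (3*(-4) + (-4 - 5)))² = (8 + (-12 - 9))² = (8 - 21)² = (-13)² = 169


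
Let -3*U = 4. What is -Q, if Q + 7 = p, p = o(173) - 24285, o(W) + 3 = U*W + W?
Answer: 73058/3 ≈ 24353.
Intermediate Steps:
U = -4/3 (U = -⅓*4 = -4/3 ≈ -1.3333)
o(W) = -3 - W/3 (o(W) = -3 + (-4*W/3 + W) = -3 - W/3)
p = -73037/3 (p = (-3 - ⅓*173) - 24285 = (-3 - 173/3) - 24285 = -182/3 - 24285 = -73037/3 ≈ -24346.)
Q = -73058/3 (Q = -7 - 73037/3 = -73058/3 ≈ -24353.)
-Q = -1*(-73058/3) = 73058/3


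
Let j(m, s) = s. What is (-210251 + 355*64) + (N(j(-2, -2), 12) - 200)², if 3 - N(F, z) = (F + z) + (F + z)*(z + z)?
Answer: 12278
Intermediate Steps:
N(F, z) = 3 - F - z - 2*z*(F + z) (N(F, z) = 3 - ((F + z) + (F + z)*(z + z)) = 3 - ((F + z) + (F + z)*(2*z)) = 3 - ((F + z) + 2*z*(F + z)) = 3 - (F + z + 2*z*(F + z)) = 3 + (-F - z - 2*z*(F + z)) = 3 - F - z - 2*z*(F + z))
(-210251 + 355*64) + (N(j(-2, -2), 12) - 200)² = (-210251 + 355*64) + ((3 - 1*(-2) - 1*12 - 2*12² - 2*(-2)*12) - 200)² = (-210251 + 22720) + ((3 + 2 - 12 - 2*144 + 48) - 200)² = -187531 + ((3 + 2 - 12 - 288 + 48) - 200)² = -187531 + (-247 - 200)² = -187531 + (-447)² = -187531 + 199809 = 12278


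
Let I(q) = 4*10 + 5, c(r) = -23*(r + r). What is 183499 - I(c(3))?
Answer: 183454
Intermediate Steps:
c(r) = -46*r
I(q) = 45 (I(q) = 40 + 5 = 45)
183499 - I(c(3)) = 183499 - 1*45 = 183499 - 45 = 183454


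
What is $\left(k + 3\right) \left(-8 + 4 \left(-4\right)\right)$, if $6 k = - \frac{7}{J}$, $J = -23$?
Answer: $- \frac{1684}{23} \approx -73.217$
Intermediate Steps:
$k = \frac{7}{138}$ ($k = \frac{\left(-7\right) \frac{1}{-23}}{6} = \frac{\left(-7\right) \left(- \frac{1}{23}\right)}{6} = \frac{1}{6} \cdot \frac{7}{23} = \frac{7}{138} \approx 0.050725$)
$\left(k + 3\right) \left(-8 + 4 \left(-4\right)\right) = \left(\frac{7}{138} + 3\right) \left(-8 + 4 \left(-4\right)\right) = \frac{421 \left(-8 - 16\right)}{138} = \frac{421}{138} \left(-24\right) = - \frac{1684}{23}$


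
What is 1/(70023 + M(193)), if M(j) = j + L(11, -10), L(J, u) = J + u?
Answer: 1/70217 ≈ 1.4242e-5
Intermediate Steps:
M(j) = 1 + j (M(j) = j + (11 - 10) = j + 1 = 1 + j)
1/(70023 + M(193)) = 1/(70023 + (1 + 193)) = 1/(70023 + 194) = 1/70217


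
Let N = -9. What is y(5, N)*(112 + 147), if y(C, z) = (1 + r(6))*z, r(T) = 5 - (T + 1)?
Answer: 2331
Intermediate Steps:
r(T) = 4 - T (r(T) = 5 - (1 + T) = 5 + (-1 - T) = 4 - T)
y(C, z) = -z (y(C, z) = (1 + (4 - 1*6))*z = (1 + (4 - 6))*z = (1 - 2)*z = -z)
y(5, N)*(112 + 147) = (-1*(-9))*(112 + 147) = 9*259 = 2331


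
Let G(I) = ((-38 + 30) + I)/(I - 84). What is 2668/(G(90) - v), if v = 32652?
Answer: -8004/97915 ≈ -0.081744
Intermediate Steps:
G(I) = (-8 + I)/(-84 + I)
2668/(G(90) - v) = 2668/((-8 + 90)/(-84 + 90) - 1*32652) = 2668/(82/6 - 32652) = 2668/((1/6)*82 - 32652) = 2668/(41/3 - 32652) = 2668/(-97915/3) = 2668*(-3/97915) = -8004/97915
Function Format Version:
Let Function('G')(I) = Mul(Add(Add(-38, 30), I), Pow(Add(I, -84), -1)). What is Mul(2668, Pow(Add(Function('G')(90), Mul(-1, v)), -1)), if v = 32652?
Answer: Rational(-8004, 97915) ≈ -0.081744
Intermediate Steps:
Function('G')(I) = Mul(Pow(Add(-84, I), -1), Add(-8, I)) (Function('G')(I) = Mul(Add(-8, I), Pow(Add(-84, I), -1)) = Mul(Pow(Add(-84, I), -1), Add(-8, I)))
Mul(2668, Pow(Add(Function('G')(90), Mul(-1, v)), -1)) = Mul(2668, Pow(Add(Mul(Pow(Add(-84, 90), -1), Add(-8, 90)), Mul(-1, 32652)), -1)) = Mul(2668, Pow(Add(Mul(Pow(6, -1), 82), -32652), -1)) = Mul(2668, Pow(Add(Mul(Rational(1, 6), 82), -32652), -1)) = Mul(2668, Pow(Add(Rational(41, 3), -32652), -1)) = Mul(2668, Pow(Rational(-97915, 3), -1)) = Mul(2668, Rational(-3, 97915)) = Rational(-8004, 97915)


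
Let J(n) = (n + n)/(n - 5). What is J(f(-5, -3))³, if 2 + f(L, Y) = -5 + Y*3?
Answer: 32768/9261 ≈ 3.5383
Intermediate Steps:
f(L, Y) = -7 + 3*Y (f(L, Y) = -2 + (-5 + Y*3) = -2 + (-5 + 3*Y) = -7 + 3*Y)
J(n) = 2*n/(-5 + n) (J(n) = (2*n)/(-5 + n) = 2*n/(-5 + n))
J(f(-5, -3))³ = (2*(-7 + 3*(-3))/(-5 + (-7 + 3*(-3))))³ = (2*(-7 - 9)/(-5 + (-7 - 9)))³ = (2*(-16)/(-5 - 16))³ = (2*(-16)/(-21))³ = (2*(-16)*(-1/21))³ = (32/21)³ = 32768/9261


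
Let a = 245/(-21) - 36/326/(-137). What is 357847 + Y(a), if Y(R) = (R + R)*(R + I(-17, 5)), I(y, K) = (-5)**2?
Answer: 1604643266142275/4488062049 ≈ 3.5754e+5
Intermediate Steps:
I(y, K) = 25
a = -781531/66993 (a = 245*(-1/21) - 36*1/326*(-1/137) = -35/3 - 18/163*(-1/137) = -35/3 + 18/22331 = -781531/66993 ≈ -11.666)
Y(R) = 2*R*(25 + R) (Y(R) = (R + R)*(R + 25) = (2*R)*(25 + R) = 2*R*(25 + R))
357847 + Y(a) = 357847 + 2*(-781531/66993)*(25 - 781531/66993) = 357847 + 2*(-781531/66993)*(893294/66993) = 357847 - 1396273906228/4488062049 = 1604643266142275/4488062049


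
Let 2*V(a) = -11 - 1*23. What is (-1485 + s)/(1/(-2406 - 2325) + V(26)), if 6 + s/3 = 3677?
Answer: -11269242/20107 ≈ -560.46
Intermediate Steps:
s = 11013 (s = -18 + 3*3677 = -18 + 11031 = 11013)
V(a) = -17 (V(a) = (-11 - 1*23)/2 = (-11 - 23)/2 = (½)*(-34) = -17)
(-1485 + s)/(1/(-2406 - 2325) + V(26)) = (-1485 + 11013)/(1/(-2406 - 2325) - 17) = 9528/(1/(-4731) - 17) = 9528/(-1/4731 - 17) = 9528/(-80428/4731) = 9528*(-4731/80428) = -11269242/20107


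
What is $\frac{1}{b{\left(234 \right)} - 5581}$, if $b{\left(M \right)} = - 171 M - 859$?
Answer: $- \frac{1}{46454} \approx -2.1527 \cdot 10^{-5}$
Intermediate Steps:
$b{\left(M \right)} = -859 - 171 M$
$\frac{1}{b{\left(234 \right)} - 5581} = \frac{1}{\left(-859 - 40014\right) - 5581} = \frac{1}{-40873 - 5581} = \frac{1}{-46454} = - \frac{1}{46454}$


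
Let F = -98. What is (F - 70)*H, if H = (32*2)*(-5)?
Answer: 53760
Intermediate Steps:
H = -320 (H = 64*(-5) = -320)
(F - 70)*H = (-98 - 70)*(-320) = -168*(-320) = 53760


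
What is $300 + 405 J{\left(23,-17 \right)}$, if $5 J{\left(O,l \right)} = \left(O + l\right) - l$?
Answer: $2163$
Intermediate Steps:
$J{\left(O,l \right)} = \frac{O}{5}$ ($J{\left(O,l \right)} = \frac{\left(O + l\right) - l}{5} = \frac{O}{5}$)
$300 + 405 J{\left(23,-17 \right)} = 300 + 405 \cdot \frac{1}{5} \cdot 23 = 300 + 405 \cdot \frac{23}{5} = 300 + 1863 = 2163$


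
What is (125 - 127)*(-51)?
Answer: 102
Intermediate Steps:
(125 - 127)*(-51) = -2*(-51) = 102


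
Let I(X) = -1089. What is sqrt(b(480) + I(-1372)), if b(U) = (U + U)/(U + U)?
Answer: 8*I*sqrt(17) ≈ 32.985*I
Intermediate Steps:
b(U) = 1 (b(U) = (2*U)/((2*U)) = (2*U)*(1/(2*U)) = 1)
sqrt(b(480) + I(-1372)) = sqrt(1 - 1089) = sqrt(-1088) = 8*I*sqrt(17)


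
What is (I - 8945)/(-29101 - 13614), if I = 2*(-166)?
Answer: 9277/42715 ≈ 0.21718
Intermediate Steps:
I = -332
(I - 8945)/(-29101 - 13614) = (-332 - 8945)/(-29101 - 13614) = -9277/(-42715) = -9277*(-1/42715) = 9277/42715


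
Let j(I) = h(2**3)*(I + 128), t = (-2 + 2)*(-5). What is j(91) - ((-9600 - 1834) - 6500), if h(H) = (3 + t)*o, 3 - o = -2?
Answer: 21219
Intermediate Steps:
t = 0 (t = 0*(-5) = 0)
o = 5 (o = 3 - 1*(-2) = 3 + 2 = 5)
h(H) = 15 (h(H) = (3 + 0)*5 = 3*5 = 15)
j(I) = 1920 + 15*I (j(I) = 15*(I + 128) = 15*(128 + I) = 1920 + 15*I)
j(91) - ((-9600 - 1834) - 6500) = (1920 + 15*91) - ((-9600 - 1834) - 6500) = (1920 + 1365) - (-11434 - 6500) = 3285 - 1*(-17934) = 3285 + 17934 = 21219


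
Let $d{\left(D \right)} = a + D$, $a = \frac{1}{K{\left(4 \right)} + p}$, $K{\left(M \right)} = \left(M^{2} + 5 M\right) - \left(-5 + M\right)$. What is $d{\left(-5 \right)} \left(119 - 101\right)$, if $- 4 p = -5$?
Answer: $- \frac{1522}{17} \approx -89.529$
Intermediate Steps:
$p = \frac{5}{4}$ ($p = \left(- \frac{1}{4}\right) \left(-5\right) = \frac{5}{4} \approx 1.25$)
$K{\left(M \right)} = 5 + M^{2} + 4 M$
$a = \frac{4}{153}$ ($a = \frac{1}{\left(5 + 4^{2} + 4 \cdot 4\right) + \frac{5}{4}} = \frac{1}{\left(5 + 16 + 16\right) + \frac{5}{4}} = \frac{1}{37 + \frac{5}{4}} = \frac{1}{\frac{153}{4}} = \frac{4}{153} \approx 0.026144$)
$d{\left(D \right)} = \frac{4}{153} + D$
$d{\left(-5 \right)} \left(119 - 101\right) = \left(\frac{4}{153} - 5\right) \left(119 - 101\right) = \left(- \frac{761}{153}\right) 18 = - \frac{1522}{17}$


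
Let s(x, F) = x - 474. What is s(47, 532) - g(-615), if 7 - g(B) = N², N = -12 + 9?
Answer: -425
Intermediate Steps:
s(x, F) = -474 + x
N = -3
g(B) = -2 (g(B) = 7 - 1*(-3)² = 7 - 1*9 = 7 - 9 = -2)
s(47, 532) - g(-615) = (-474 + 47) - 1*(-2) = -427 + 2 = -425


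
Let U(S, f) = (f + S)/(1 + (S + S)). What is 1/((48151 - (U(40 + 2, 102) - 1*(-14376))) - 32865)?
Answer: 85/77206 ≈ 0.0011009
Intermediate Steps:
U(S, f) = (S + f)/(1 + 2*S)
1/((48151 - (U(40 + 2, 102) - 1*(-14376))) - 32865) = 1/((48151 - (((40 + 2) + 102)/(1 + 2*(40 + 2)) - 1*(-14376))) - 32865) = 1/((48151 - ((42 + 102)/(1 + 2*42) + 14376)) - 32865) = 1/((48151 - (144/(1 + 84) + 14376)) - 32865) = 1/((48151 - (144/85 + 14376)) - 32865) = 1/((48151 - 1*1222104/85) - 32865) = 1/((48151 - 1222104/85) - 32865) = 1/(2870731/85 - 32865) = 1/(77206/85) = 85/77206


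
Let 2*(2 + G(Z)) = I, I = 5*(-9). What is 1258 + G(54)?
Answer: 2467/2 ≈ 1233.5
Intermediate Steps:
I = -45
G(Z) = -49/2 (G(Z) = -2 + (½)*(-45) = -2 - 45/2 = -49/2)
1258 + G(54) = 1258 - 49/2 = 2467/2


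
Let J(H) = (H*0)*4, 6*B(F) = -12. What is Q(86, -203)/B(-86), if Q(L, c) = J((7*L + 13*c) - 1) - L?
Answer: 43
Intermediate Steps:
B(F) = -2 (B(F) = (⅙)*(-12) = -2)
J(H) = 0 (J(H) = 0*4 = 0)
Q(L, c) = -L (Q(L, c) = 0 - L = -L)
Q(86, -203)/B(-86) = -1*86/(-2) = -86*(-½) = 43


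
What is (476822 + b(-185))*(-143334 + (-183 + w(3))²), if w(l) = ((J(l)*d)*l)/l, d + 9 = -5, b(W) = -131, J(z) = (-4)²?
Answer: 10637359665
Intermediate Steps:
J(z) = 16
d = -14 (d = -9 - 5 = -14)
w(l) = -224 (w(l) = ((16*(-14))*l)/l = (-224*l)/l = -224)
(476822 + b(-185))*(-143334 + (-183 + w(3))²) = (476822 - 131)*(-143334 + (-183 - 224)²) = 476691*(-143334 + (-407)²) = 476691*(-143334 + 165649) = 476691*22315 = 10637359665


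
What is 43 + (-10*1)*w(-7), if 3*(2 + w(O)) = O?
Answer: 259/3 ≈ 86.333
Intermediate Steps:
w(O) = -2 + O/3
43 + (-10*1)*w(-7) = 43 + (-10*1)*(-2 + (1/3)*(-7)) = 43 - 10*(-2 - 7/3) = 43 - 10*(-13/3) = 43 + 130/3 = 259/3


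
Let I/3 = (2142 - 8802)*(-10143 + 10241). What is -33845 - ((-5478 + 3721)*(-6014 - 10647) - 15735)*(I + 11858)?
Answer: 56940696188999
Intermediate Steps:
I = -1958040 (I = 3*((2142 - 8802)*(-10143 + 10241)) = 3*(-6660*98) = 3*(-652680) = -1958040)
-33845 - ((-5478 + 3721)*(-6014 - 10647) - 15735)*(I + 11858) = -33845 - ((-5478 + 3721)*(-6014 - 10647) - 15735)*(-1958040 + 11858) = -33845 - (-1757*(-16661) - 15735)*(-1946182) = -33845 - (29273377 - 15735)*(-1946182) = -33845 - 29257642*(-1946182) = -33845 - 1*(-56940696222844) = -33845 + 56940696222844 = 56940696188999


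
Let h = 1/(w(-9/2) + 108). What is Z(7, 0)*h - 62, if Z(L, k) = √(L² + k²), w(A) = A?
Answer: -12820/207 ≈ -61.932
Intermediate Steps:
h = 2/207 (h = 1/(-9/2 + 108) = 1/(207/2) = 2/207 ≈ 0.0096618)
Z(7, 0)*h - 62 = √(7² + 0²)*(2/207) - 62 = √(49 + 0)*(2/207) - 62 = √49*(2/207) - 62 = 7*(2/207) - 62 = 14/207 - 62 = -12820/207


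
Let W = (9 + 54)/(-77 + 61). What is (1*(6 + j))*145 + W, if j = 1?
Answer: 16177/16 ≈ 1011.1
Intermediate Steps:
W = -63/16 (W = 63/(-16) = 63*(-1/16) = -63/16 ≈ -3.9375)
(1*(6 + j))*145 + W = (1*(6 + 1))*145 - 63/16 = (1*7)*145 - 63/16 = 7*145 - 63/16 = 1015 - 63/16 = 16177/16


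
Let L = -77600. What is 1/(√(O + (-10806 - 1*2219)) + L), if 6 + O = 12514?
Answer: -77600/6021760517 - I*√517/6021760517 ≈ -1.2887e-5 - 3.7759e-9*I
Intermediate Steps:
O = 12508 (O = -6 + 12514 = 12508)
1/(√(O + (-10806 - 1*2219)) + L) = 1/(√(12508 + (-10806 - 1*2219)) - 77600) = 1/(√(12508 + (-10806 - 2219)) - 77600) = 1/(√(12508 - 13025) - 77600) = 1/(√(-517) - 77600) = 1/(I*√517 - 77600) = 1/(-77600 + I*√517)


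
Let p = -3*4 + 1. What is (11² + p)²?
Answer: 12100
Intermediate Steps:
p = -11 (p = -12 + 1 = -11)
(11² + p)² = (11² - 11)² = (121 - 11)² = 110² = 12100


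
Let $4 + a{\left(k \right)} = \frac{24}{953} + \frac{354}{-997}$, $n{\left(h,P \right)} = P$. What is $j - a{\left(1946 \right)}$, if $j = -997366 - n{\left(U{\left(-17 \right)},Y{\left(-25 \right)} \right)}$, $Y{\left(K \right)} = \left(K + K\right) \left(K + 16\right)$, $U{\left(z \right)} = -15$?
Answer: $- \frac{948061778058}{950141} \approx -9.9781 \cdot 10^{5}$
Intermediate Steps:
$Y{\left(K \right)} = 2 K \left(16 + K\right)$
$a{\left(k \right)} = - \frac{4113998}{950141}$ ($a{\left(k \right)} = -4 + \left(\frac{24}{953} + \frac{354}{-997}\right) = -4 + \left(24 \cdot \frac{1}{953} + 354 \left(- \frac{1}{997}\right)\right) = -4 + \left(\frac{24}{953} - \frac{354}{997}\right) = -4 - \frac{313434}{950141} = - \frac{4113998}{950141}$)
$j = -997816$ ($j = -997366 - 2 \left(-25\right) \left(16 - 25\right) = -997366 - 2 \left(-25\right) \left(-9\right) = -997366 - 450 = -997816$)
$j - a{\left(1946 \right)} = -997816 - - \frac{4113998}{950141} = -997816 + \frac{4113998}{950141} = - \frac{948061778058}{950141}$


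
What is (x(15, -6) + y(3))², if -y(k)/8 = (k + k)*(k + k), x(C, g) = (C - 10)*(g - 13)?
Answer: 146689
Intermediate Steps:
x(C, g) = (-13 + g)*(-10 + C) (x(C, g) = (-10 + C)*(-13 + g) = (-13 + g)*(-10 + C))
y(k) = -32*k² (y(k) = -8*(k + k)*(k + k) = -8*2*k*2*k = -32*k²)
(x(15, -6) + y(3))² = ((130 - 13*15 - 10*(-6) + 15*(-6)) - 32*3²)² = ((130 - 195 + 60 - 90) - 32*9)² = (-95 - 288)² = (-383)² = 146689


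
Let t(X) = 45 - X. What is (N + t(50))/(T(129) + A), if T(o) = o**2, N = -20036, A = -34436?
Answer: 20041/17795 ≈ 1.1262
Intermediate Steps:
(N + t(50))/(T(129) + A) = (-20036 + (45 - 1*50))/(129**2 - 34436) = (-20036 + (45 - 50))/(16641 - 34436) = (-20036 - 5)/(-17795) = -20041*(-1/17795) = 20041/17795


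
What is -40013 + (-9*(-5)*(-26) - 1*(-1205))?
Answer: -39978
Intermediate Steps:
-40013 + (-9*(-5)*(-26) - 1*(-1205)) = -40013 + (45*(-26) + 1205) = -40013 + (-1170 + 1205) = -40013 + 35 = -39978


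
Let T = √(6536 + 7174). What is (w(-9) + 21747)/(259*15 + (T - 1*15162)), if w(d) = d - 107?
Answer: -81310929/42385673 - 21631*√13710/127157019 ≈ -1.9383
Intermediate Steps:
w(d) = -107 + d
T = √13710 ≈ 117.09
(w(-9) + 21747)/(259*15 + (T - 1*15162)) = ((-107 - 9) + 21747)/(259*15 + (√13710 - 1*15162)) = (-116 + 21747)/(3885 + (√13710 - 15162)) = 21631/(3885 + (-15162 + √13710)) = 21631/(-11277 + √13710)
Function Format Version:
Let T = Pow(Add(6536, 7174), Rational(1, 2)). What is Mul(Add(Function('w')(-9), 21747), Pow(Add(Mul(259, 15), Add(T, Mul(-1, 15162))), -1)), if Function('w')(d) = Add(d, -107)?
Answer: Add(Rational(-81310929, 42385673), Mul(Rational(-21631, 127157019), Pow(13710, Rational(1, 2)))) ≈ -1.9383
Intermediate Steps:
Function('w')(d) = Add(-107, d)
T = Pow(13710, Rational(1, 2)) ≈ 117.09
Mul(Add(Function('w')(-9), 21747), Pow(Add(Mul(259, 15), Add(T, Mul(-1, 15162))), -1)) = Mul(Add(Add(-107, -9), 21747), Pow(Add(Mul(259, 15), Add(Pow(13710, Rational(1, 2)), Mul(-1, 15162))), -1)) = Mul(Add(-116, 21747), Pow(Add(3885, Add(Pow(13710, Rational(1, 2)), -15162)), -1)) = Mul(21631, Pow(Add(3885, Add(-15162, Pow(13710, Rational(1, 2)))), -1)) = Mul(21631, Pow(Add(-11277, Pow(13710, Rational(1, 2))), -1))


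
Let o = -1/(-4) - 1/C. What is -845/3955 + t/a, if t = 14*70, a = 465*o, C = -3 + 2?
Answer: 541559/367815 ≈ 1.4724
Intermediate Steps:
C = -1
o = 5/4 (o = -1/(-4) - 1/(-1) = -1*(-¼) - 1*(-1) = ¼ + 1 = 5/4 ≈ 1.2500)
a = 2325/4 (a = 465*(5/4) = 2325/4 ≈ 581.25)
t = 980
-845/3955 + t/a = -845/3955 + 980/(2325/4) = -845*1/3955 + 980*(4/2325) = -169/791 + 784/465 = 541559/367815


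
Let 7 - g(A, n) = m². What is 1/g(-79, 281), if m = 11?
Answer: -1/114 ≈ -0.0087719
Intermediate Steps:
g(A, n) = -114 (g(A, n) = 7 - 1*11² = 7 - 1*121 = 7 - 121 = -114)
1/g(-79, 281) = 1/(-114) = -1/114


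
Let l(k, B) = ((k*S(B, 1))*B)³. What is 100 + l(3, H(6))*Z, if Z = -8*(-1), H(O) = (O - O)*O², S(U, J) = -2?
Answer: 100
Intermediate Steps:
H(O) = 0 (H(O) = 0*O² = 0)
Z = 8
l(k, B) = -8*B³*k³ (l(k, B) = ((k*(-2))*B)³ = ((-2*k)*B)³ = (-2*B*k)³ = -8*B³*k³)
100 + l(3, H(6))*Z = 100 - 8*0³*3³*8 = 100 - 8*0*27*8 = 100 + 0*8 = 100 + 0 = 100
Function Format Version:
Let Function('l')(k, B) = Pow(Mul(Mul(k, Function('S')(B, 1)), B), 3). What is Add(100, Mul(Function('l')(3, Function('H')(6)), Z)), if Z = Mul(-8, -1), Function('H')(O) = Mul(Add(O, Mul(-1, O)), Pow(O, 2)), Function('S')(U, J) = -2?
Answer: 100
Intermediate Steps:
Function('H')(O) = 0 (Function('H')(O) = Mul(0, Pow(O, 2)) = 0)
Z = 8
Function('l')(k, B) = Mul(-8, Pow(B, 3), Pow(k, 3)) (Function('l')(k, B) = Pow(Mul(Mul(k, -2), B), 3) = Pow(Mul(Mul(-2, k), B), 3) = Pow(Mul(-2, B, k), 3) = Mul(-8, Pow(B, 3), Pow(k, 3)))
Add(100, Mul(Function('l')(3, Function('H')(6)), Z)) = Add(100, Mul(Mul(-8, Pow(0, 3), Pow(3, 3)), 8)) = Add(100, Mul(Mul(-8, 0, 27), 8)) = Add(100, Mul(0, 8)) = Add(100, 0) = 100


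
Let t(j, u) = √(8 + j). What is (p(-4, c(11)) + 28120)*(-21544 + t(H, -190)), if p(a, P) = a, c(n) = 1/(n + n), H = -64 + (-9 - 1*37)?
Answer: -605731104 + 28116*I*√102 ≈ -6.0573e+8 + 2.8396e+5*I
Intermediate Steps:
H = -110 (H = -64 + (-9 - 37) = -64 - 46 = -110)
c(n) = 1/(2*n)
(p(-4, c(11)) + 28120)*(-21544 + t(H, -190)) = (-4 + 28120)*(-21544 + √(8 - 110)) = 28116*(-21544 + √(-102)) = 28116*(-21544 + I*√102) = -605731104 + 28116*I*√102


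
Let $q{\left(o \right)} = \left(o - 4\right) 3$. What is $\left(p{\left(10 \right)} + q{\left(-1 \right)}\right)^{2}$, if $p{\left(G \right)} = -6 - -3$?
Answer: $324$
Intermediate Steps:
$q{\left(o \right)} = -12 + 3 o$ ($q{\left(o \right)} = \left(-4 + o\right) 3 = -12 + 3 o$)
$p{\left(G \right)} = -3$ ($p{\left(G \right)} = -6 + 3 = -3$)
$\left(p{\left(10 \right)} + q{\left(-1 \right)}\right)^{2} = \left(-3 + \left(-12 + 3 \left(-1\right)\right)\right)^{2} = \left(-3 - 15\right)^{2} = \left(-18\right)^{2} = 324$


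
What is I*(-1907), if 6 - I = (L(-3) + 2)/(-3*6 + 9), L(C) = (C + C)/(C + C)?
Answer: -36233/3 ≈ -12078.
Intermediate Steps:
L(C) = 1 (L(C) = (2*C)/((2*C)) = (2*C)*(1/(2*C)) = 1)
I = 19/3 (I = 6 - (1 + 2)/(-3*6 + 9) = 6 - 3/(-18 + 9) = 6 - 3/(-9) = 6 - 3*(-1)/9 = 6 - 1*(-⅓) = 6 + ⅓ = 19/3 ≈ 6.3333)
I*(-1907) = (19/3)*(-1907) = -36233/3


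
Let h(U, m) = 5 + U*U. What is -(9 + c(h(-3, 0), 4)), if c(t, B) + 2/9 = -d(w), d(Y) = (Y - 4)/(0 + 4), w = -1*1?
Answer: -361/36 ≈ -10.028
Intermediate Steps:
w = -1
d(Y) = -1 + Y/4 (d(Y) = (-4 + Y)/4 = (-4 + Y)*(1/4) = -1 + Y/4)
h(U, m) = 5 + U**2
c(t, B) = 37/36 (c(t, B) = -2/9 - (-1 + (1/4)*(-1)) = -2/9 - (-1 - 1/4) = -2/9 - 1*(-5/4) = -2/9 + 5/4 = 37/36)
-(9 + c(h(-3, 0), 4)) = -(9 + 37/36) = -1*361/36 = -361/36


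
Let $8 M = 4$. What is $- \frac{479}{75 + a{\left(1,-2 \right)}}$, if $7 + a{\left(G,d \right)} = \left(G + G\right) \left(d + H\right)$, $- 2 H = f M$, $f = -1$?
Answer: $- \frac{958}{129} \approx -7.4264$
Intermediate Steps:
$M = \frac{1}{2}$ ($M = \frac{1}{8} \cdot 4 = \frac{1}{2} \approx 0.5$)
$H = \frac{1}{4}$ ($H = - \frac{\left(-1\right) \frac{1}{2}}{2} = \left(- \frac{1}{2}\right) \left(- \frac{1}{2}\right) = \frac{1}{4} \approx 0.25$)
$a{\left(G,d \right)} = -7 + 2 G \left(\frac{1}{4} + d\right)$ ($a{\left(G,d \right)} = -7 + \left(G + G\right) \left(d + \frac{1}{4}\right) = -7 + 2 G \left(\frac{1}{4} + d\right)$)
$- \frac{479}{75 + a{\left(1,-2 \right)}} = - \frac{479}{75 + \left(-7 + \frac{1}{2} \cdot 1 + 2 \cdot 1 \left(-2\right)\right)} = - \frac{479}{75 - \frac{21}{2}} = - \frac{479}{\frac{129}{2}} = \left(-479\right) \frac{2}{129} = - \frac{958}{129}$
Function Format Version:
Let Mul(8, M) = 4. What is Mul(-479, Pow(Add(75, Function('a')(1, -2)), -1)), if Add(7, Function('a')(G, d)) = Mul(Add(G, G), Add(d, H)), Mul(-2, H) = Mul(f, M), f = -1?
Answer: Rational(-958, 129) ≈ -7.4264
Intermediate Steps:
M = Rational(1, 2) (M = Mul(Rational(1, 8), 4) = Rational(1, 2) ≈ 0.50000)
H = Rational(1, 4) (H = Mul(Rational(-1, 2), Mul(-1, Rational(1, 2))) = Mul(Rational(-1, 2), Rational(-1, 2)) = Rational(1, 4) ≈ 0.25000)
Function('a')(G, d) = Add(-7, Mul(2, G, Add(Rational(1, 4), d))) (Function('a')(G, d) = Add(-7, Mul(Add(G, G), Add(d, Rational(1, 4)))) = Add(-7, Mul(Mul(2, G), Add(Rational(1, 4), d))) = Add(-7, Mul(2, G, Add(Rational(1, 4), d))))
Mul(-479, Pow(Add(75, Function('a')(1, -2)), -1)) = Mul(-479, Pow(Add(75, Add(-7, Mul(Rational(1, 2), 1), Mul(2, 1, -2))), -1)) = Mul(-479, Pow(Add(75, Add(-7, Rational(1, 2), -4)), -1)) = Mul(-479, Pow(Add(75, Rational(-21, 2)), -1)) = Mul(-479, Pow(Rational(129, 2), -1)) = Mul(-479, Rational(2, 129)) = Rational(-958, 129)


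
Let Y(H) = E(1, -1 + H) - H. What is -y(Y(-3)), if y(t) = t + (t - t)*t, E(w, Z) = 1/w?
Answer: -4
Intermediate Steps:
Y(H) = 1 - H (Y(H) = 1/1 - H = 1 - H)
y(t) = t (y(t) = t + 0*t = t + 0 = t)
-y(Y(-3)) = -(1 - 1*(-3)) = -(1 + 3) = -1*4 = -4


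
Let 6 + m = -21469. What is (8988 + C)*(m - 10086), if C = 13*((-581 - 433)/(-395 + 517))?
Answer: -17095867797/61 ≈ -2.8026e+8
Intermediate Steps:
m = -21475 (m = -6 - 21469 = -21475)
C = -6591/61 (C = 13*(-1014/122) = 13*(-1014*1/122) = 13*(-507/61) = -6591/61 ≈ -108.05)
(8988 + C)*(m - 10086) = (8988 - 6591/61)*(-21475 - 10086) = (541677/61)*(-31561) = -17095867797/61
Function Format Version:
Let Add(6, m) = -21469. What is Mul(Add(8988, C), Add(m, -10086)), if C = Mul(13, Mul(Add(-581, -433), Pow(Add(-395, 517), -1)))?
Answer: Rational(-17095867797, 61) ≈ -2.8026e+8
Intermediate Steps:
m = -21475 (m = Add(-6, -21469) = -21475)
C = Rational(-6591, 61) (C = Mul(13, Mul(-1014, Pow(122, -1))) = Mul(13, Mul(-1014, Rational(1, 122))) = Mul(13, Rational(-507, 61)) = Rational(-6591, 61) ≈ -108.05)
Mul(Add(8988, C), Add(m, -10086)) = Mul(Add(8988, Rational(-6591, 61)), Add(-21475, -10086)) = Mul(Rational(541677, 61), -31561) = Rational(-17095867797, 61)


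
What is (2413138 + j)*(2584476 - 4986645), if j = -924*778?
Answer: -4069913262954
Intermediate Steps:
j = -718872
(2413138 + j)*(2584476 - 4986645) = (2413138 - 718872)*(2584476 - 4986645) = 1694266*(-2402169) = -4069913262954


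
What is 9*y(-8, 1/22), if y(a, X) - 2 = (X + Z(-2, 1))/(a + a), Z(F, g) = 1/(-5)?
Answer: 31833/1760 ≈ 18.087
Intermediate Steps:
Z(F, g) = -1/5
y(a, X) = 2 + (-1/5 + X)/(2*a) (y(a, X) = 2 + (X - 1/5)/(a + a) = 2 + (-1/5 + X)/((2*a)) = 2 + (-1/5 + X)*(1/(2*a)) = 2 + (-1/5 + X)/(2*a))
9*y(-8, 1/22) = 9*((1/10)*(-1 + 5/22 + 20*(-8))/(-8)) = 9*((1/10)*(-1/8)*(-1 + 5*(1/22) - 160)) = 9*((1/10)*(-1/8)*(-1 + 5/22 - 160)) = 9*((1/10)*(-1/8)*(-3537/22)) = 9*(3537/1760) = 31833/1760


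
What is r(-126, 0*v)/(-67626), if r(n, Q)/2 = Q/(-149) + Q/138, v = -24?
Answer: 0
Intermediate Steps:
r(n, Q) = 11*Q/10281 (r(n, Q) = 2*(Q/(-149) + Q/138) = 2*(Q*(-1/149) + Q*(1/138)) = 2*(-Q/149 + Q/138) = 2*(11*Q/20562) = 11*Q/10281)
r(-126, 0*v)/(-67626) = (11*(0*(-24))/10281)/(-67626) = ((11/10281)*0)*(-1/67626) = 0*(-1/67626) = 0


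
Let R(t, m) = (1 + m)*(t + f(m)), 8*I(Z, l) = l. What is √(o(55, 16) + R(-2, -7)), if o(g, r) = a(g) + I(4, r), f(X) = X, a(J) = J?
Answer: √111 ≈ 10.536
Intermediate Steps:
I(Z, l) = l/8
o(g, r) = g + r/8
R(t, m) = (1 + m)*(m + t) (R(t, m) = (1 + m)*(t + m) = (1 + m)*(m + t))
√(o(55, 16) + R(-2, -7)) = √((55 + (⅛)*16) + (-7 - 2 + (-7)² - 7*(-2))) = √((55 + 2) + (-7 - 2 + 49 + 14)) = √(57 + 54) = √111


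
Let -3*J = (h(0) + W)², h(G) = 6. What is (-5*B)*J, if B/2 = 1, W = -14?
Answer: 640/3 ≈ 213.33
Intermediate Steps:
J = -64/3 (J = -(6 - 14)²/3 = -⅓*(-8)² = -⅓*64 = -64/3 ≈ -21.333)
B = 2 (B = 2*1 = 2)
(-5*B)*J = -5*2*(-64/3) = -10*(-64/3) = 640/3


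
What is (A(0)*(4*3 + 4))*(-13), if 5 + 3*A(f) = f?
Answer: 1040/3 ≈ 346.67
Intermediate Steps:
A(f) = -5/3 + f/3
(A(0)*(4*3 + 4))*(-13) = ((-5/3 + (⅓)*0)*(4*3 + 4))*(-13) = ((-5/3 + 0)*(12 + 4))*(-13) = -5/3*16*(-13) = -80/3*(-13) = 1040/3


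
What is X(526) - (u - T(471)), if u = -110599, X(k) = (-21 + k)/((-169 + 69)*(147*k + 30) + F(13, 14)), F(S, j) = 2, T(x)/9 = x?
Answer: 888294667419/7735198 ≈ 1.1484e+5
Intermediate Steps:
T(x) = 9*x
X(k) = (-21 + k)/(-2998 - 14700*k) (X(k) = (-21 + k)/((-169 + 69)*(147*k + 30) + 2) = (-21 + k)/(-100*(30 + 147*k) + 2) = (-21 + k)/((-3000 - 14700*k) + 2) = (-21 + k)/(-2998 - 14700*k))
X(526) - (u - T(471)) = (21 - 1*526)/(2*(1499 + 7350*526)) - (-110599 - 9*471) = (21 - 526)/(2*(1499 + 3866100)) - (-110599 - 1*4239) = (½)*(-505)/3867599 - (-110599 - 4239) = (½)*(1/3867599)*(-505) - 1*(-114838) = -505/7735198 + 114838 = 888294667419/7735198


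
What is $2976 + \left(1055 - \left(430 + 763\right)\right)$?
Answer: $2838$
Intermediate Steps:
$2976 + \left(1055 - \left(430 + 763\right)\right) = 2976 + \left(1055 - 1193\right) = 2976 - 138 = 2838$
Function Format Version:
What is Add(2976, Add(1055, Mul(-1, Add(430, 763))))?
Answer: 2838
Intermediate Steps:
Add(2976, Add(1055, Mul(-1, Add(430, 763)))) = Add(2976, Add(1055, Mul(-1, 1193))) = Add(2976, Add(1055, -1193)) = Add(2976, -138) = 2838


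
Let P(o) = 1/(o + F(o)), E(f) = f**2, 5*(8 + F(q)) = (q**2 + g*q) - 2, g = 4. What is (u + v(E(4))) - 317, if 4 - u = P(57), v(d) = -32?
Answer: -256681/744 ≈ -345.00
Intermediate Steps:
F(q) = -42/5 + q**2/5 + 4*q/5 (F(q) = -8 + ((q**2 + 4*q) - 2)/5 = -8 + (-2 + q**2 + 4*q)/5 = -8 + (-2/5 + q**2/5 + 4*q/5) = -42/5 + q**2/5 + 4*q/5)
P(o) = 1/(-42/5 + o**2/5 + 9*o/5) (P(o) = 1/(o + (-42/5 + o**2/5 + 4*o/5)) = 1/(-42/5 + o**2/5 + 9*o/5))
u = 2975/744 (u = 4 - 5/(-42 + 57**2 + 9*57) = 4 - 5/(-42 + 3249 + 513) = 4 - 5/3720 = 4 - 1*1/744 = 4 - 1/744 = 2975/744 ≈ 3.9987)
(u + v(E(4))) - 317 = (2975/744 - 32) - 317 = -20833/744 - 317 = -256681/744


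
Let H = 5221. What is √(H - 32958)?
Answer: I*√27737 ≈ 166.54*I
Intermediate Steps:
√(H - 32958) = √(5221 - 32958) = √(-27737) = I*√27737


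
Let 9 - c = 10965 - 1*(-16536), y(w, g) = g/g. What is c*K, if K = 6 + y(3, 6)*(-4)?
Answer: -54984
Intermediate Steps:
y(w, g) = 1
K = 2 (K = 6 + 1*(-4) = 6 - 4 = 2)
c = -27492 (c = 9 - (10965 - 1*(-16536)) = 9 - (10965 + 16536) = 9 - 1*27501 = 9 - 27501 = -27492)
c*K = -27492*2 = -54984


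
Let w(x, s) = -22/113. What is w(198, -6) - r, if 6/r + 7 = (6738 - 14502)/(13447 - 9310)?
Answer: 665660/1383233 ≈ 0.48124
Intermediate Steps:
w(x, s) = -22/113 (w(x, s) = -22*1/113 = -22/113)
r = -8274/12241 (r = 6/(-7 + (6738 - 14502)/(13447 - 9310)) = 6/(-7 - 7764/4137) = 6/(-7 - 7764*1/4137) = 6/(-7 - 2588/1379) = 6/(-12241/1379) = 6*(-1379/12241) = -8274/12241 ≈ -0.67593)
w(198, -6) - r = -22/113 - 1*(-8274/12241) = -22/113 + 8274/12241 = 665660/1383233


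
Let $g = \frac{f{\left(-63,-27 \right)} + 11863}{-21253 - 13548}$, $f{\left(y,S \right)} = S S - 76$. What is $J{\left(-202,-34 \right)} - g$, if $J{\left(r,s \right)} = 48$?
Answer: $\frac{1682964}{34801} \approx 48.36$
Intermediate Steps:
$f{\left(y,S \right)} = -76 + S^{2}$ ($f{\left(y,S \right)} = S^{2} - 76 = -76 + S^{2}$)
$g = - \frac{12516}{34801}$ ($g = \frac{\left(-76 + \left(-27\right)^{2}\right) + 11863}{-21253 - 13548} = \frac{\left(-76 + 729\right) + 11863}{-34801} = \left(653 + 11863\right) \left(- \frac{1}{34801}\right) = 12516 \left(- \frac{1}{34801}\right) = - \frac{12516}{34801} \approx -0.35964$)
$J{\left(-202,-34 \right)} - g = 48 - - \frac{12516}{34801} = 48 + \frac{12516}{34801} = \frac{1682964}{34801}$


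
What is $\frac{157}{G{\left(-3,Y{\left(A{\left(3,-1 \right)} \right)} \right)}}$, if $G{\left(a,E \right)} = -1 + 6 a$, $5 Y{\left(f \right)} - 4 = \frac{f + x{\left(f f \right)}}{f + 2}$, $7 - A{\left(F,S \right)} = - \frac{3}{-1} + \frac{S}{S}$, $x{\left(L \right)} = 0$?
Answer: $- \frac{157}{19} \approx -8.2632$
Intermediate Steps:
$A{\left(F,S \right)} = 3$ ($A{\left(F,S \right)} = 7 - \left(- \frac{3}{-1} + \frac{S}{S}\right) = 7 - \left(\left(-3\right) \left(-1\right) + 1\right) = 7 - \left(3 + 1\right) = 7 - 4 = 3$)
$Y{\left(f \right)} = \frac{4}{5} + \frac{f}{5 \left(2 + f\right)}$ ($Y{\left(f \right)} = \frac{4}{5} + \frac{\left(f + 0\right) \frac{1}{f + 2}}{5} = \frac{4}{5} + \frac{f \frac{1}{2 + f}}{5} = \frac{4}{5} + \frac{f}{5 \left(2 + f\right)}$)
$\frac{157}{G{\left(-3,Y{\left(A{\left(3,-1 \right)} \right)} \right)}} = \frac{157}{-1 + 6 \left(-3\right)} = \frac{157}{-1 - 18} = \frac{157}{-19} = 157 \left(- \frac{1}{19}\right) = - \frac{157}{19}$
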